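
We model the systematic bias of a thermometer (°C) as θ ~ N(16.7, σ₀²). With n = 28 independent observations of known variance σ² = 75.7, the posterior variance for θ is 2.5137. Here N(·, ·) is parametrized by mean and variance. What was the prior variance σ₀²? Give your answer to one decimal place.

σ₀² = 35.8

For the Normal–Normal model with known σ², precisions add: τ_n = τ₀ + n/σ².
So 1/σ₀² = 1/2.5137 − 28/75.7 = 0.397820 − 0.369881 = 0.027939.
Hence σ₀² = 1/0.027939 ≈ 35.8.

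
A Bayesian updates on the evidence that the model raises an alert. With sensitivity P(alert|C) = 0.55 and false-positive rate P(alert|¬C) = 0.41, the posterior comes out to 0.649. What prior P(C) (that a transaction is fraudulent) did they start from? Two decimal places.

In odds form, posterior odds = prior odds × likelihood ratio, so prior odds = posterior odds ÷ LR.
Posterior odds = 0.649/(1−0.649) = 1.8490. LR = 0.55/0.41 = 1.3415.
Prior odds = 1.8490/1.3415 = 1.3783, so P(C) = 1.3783/(1+1.3783) ≈ 0.58.

P(C) = 0.58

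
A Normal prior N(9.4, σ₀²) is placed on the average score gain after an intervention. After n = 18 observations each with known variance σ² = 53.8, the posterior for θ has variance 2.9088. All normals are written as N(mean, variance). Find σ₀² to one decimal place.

σ₀² = 108.6

Posterior precision equals prior precision plus data precision: 1/σ_n² = 1/σ₀² + n/σ².
So 1/σ₀² = 1/2.9088 − 18/53.8 = 0.343784 − 0.334572 = 0.009212.
Hence σ₀² = 1/0.009212 ≈ 108.6.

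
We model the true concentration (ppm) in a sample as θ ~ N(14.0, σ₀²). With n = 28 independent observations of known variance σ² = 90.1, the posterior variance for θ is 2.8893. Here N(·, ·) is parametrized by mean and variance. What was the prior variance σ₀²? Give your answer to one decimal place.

σ₀² = 28.3

For the Normal–Normal model with known σ², precisions add: τ_n = τ₀ + n/σ².
So 1/σ₀² = 1/2.8893 − 28/90.1 = 0.346105 − 0.310766 = 0.035339.
Hence σ₀² = 1/0.035339 ≈ 28.3.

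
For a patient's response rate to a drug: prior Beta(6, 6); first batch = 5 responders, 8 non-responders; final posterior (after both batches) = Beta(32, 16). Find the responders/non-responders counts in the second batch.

21 responders and 2 non-responders

Because Beta–binomial updating is additive in the counts, the combined data contributed (α_post−α_prior, β_post−β_prior) successes and failures.
Total across both batches: 32−6=26 responders, 16−6=10 non-responders.
Subtract the first batch: 26−5=21 responders and 10−8=2 non-responders.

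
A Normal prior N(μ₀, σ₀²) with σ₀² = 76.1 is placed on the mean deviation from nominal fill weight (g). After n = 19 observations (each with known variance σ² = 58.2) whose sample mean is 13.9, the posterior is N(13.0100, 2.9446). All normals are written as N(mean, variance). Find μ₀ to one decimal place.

The posterior mean is a precision-weighted average: μ_n = (τ₀μ₀ + τ_data·x̄)/(τ₀+τ_data), with τ₀=1/σ₀² and τ_data=n/σ².
Here τ₀ = 1/76.1 = 0.013141 and τ_data = 19/58.2 = 0.326460, so τ_n = 0.339601.
Rearranging for μ₀: μ₀ = (μ_n·τ_n − τ_data·x̄)/τ₀ = (13.0100·0.339601 − 0.326460·13.9) / 0.013141 = -0.119585/0.013141 ≈ -9.1.

μ₀ = -9.1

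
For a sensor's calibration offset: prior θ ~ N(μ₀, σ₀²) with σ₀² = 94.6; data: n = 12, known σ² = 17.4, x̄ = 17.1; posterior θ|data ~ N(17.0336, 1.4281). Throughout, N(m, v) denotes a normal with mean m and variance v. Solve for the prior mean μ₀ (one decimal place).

μ₀ = 12.7

The posterior mean is a precision-weighted average: μ_n = (τ₀μ₀ + τ_data·x̄)/(τ₀+τ_data), with τ₀=1/σ₀² and τ_data=n/σ².
Here τ₀ = 1/94.6 = 0.010571 and τ_data = 12/17.4 = 0.689655, so τ_n = 0.700226.
Rearranging for μ₀: μ₀ = (μ_n·τ_n − τ_data·x̄)/τ₀ = (17.0336·0.700226 − 0.689655·17.1) / 0.010571 = 0.134269/0.010571 ≈ 12.7.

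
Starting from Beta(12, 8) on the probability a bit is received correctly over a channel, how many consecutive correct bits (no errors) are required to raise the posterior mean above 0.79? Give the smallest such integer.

After k correct bits and 0 errors the posterior is Beta(12+k, 8), with mean (12+k)/(12+8+k).
Set (12+k)/(20+k) > 0.79 and solve: k > (0.79·20 − 12)/(1 − 0.79) = 18.095.
The smallest integer exceeding 18.095 is 19, and checking k=19: (31)/(39) = 0.7949 > 0.79.

k = 19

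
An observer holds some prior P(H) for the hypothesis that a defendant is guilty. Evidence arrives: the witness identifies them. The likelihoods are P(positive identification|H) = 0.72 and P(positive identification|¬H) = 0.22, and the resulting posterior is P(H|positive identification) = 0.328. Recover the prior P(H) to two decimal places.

Bayes' rule in odds form gives O(H|E) = O(H)·[P(E|H)/P(E|¬H)], hence O(H) = O(H|E)/LR.
Posterior odds = 0.328/(1−0.328) = 0.4881. LR = 0.72/0.22 = 3.2727.
Prior odds = 0.4881/3.2727 = 0.1491, so P(H) = 0.1491/(1+0.1491) ≈ 0.13.

P(H) = 0.13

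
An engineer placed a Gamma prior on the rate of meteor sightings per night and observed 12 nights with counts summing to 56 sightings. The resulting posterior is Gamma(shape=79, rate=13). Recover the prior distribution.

A Gamma(α, β) prior (rate parametrization) on a Poisson rate with n observations summing to S gives posterior Gamma(α+S, β+n).
So α = 79 − 56 = 23 and β = 13 − 12 = 1.

Gamma(shape=23, rate=1)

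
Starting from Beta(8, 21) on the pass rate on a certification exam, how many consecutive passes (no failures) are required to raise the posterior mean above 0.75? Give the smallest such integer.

k = 56

After k passes and 0 failures the posterior is Beta(8+k, 21), with mean (8+k)/(8+21+k).
Set (8+k)/(29+k) > 0.75 and solve: k > (0.75·29 − 8)/(1 − 0.75) = 55.000.
The smallest integer exceeding 55.000 is 56, and checking k=56: (64)/(85) = 0.7529 > 0.75.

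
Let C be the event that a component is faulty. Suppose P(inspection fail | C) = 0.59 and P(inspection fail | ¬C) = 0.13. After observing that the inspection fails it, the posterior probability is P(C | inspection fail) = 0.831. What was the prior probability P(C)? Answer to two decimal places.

P(C) = 0.52

In odds form, posterior odds = prior odds × likelihood ratio, so prior odds = posterior odds ÷ LR.
Posterior odds = 0.831/(1−0.831) = 4.9172. LR = 0.59/0.13 = 4.5385.
Prior odds = 4.9172/4.5385 = 1.0834, so P(C) = 1.0834/(1+1.0834) ≈ 0.52.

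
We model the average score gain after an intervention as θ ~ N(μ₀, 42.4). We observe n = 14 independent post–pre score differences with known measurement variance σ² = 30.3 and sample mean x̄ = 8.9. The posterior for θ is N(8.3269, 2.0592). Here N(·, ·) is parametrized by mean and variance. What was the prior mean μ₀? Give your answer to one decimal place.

μ₀ = -2.9

The posterior mean is a precision-weighted average: μ_n = (τ₀μ₀ + τ_data·x̄)/(τ₀+τ_data), with τ₀=1/σ₀² and τ_data=n/σ².
Here τ₀ = 1/42.4 = 0.023585 and τ_data = 14/30.3 = 0.462046, so τ_n = 0.485631.
Rearranging for μ₀: μ₀ = (μ_n·τ_n − τ_data·x̄)/τ₀ = (8.3269·0.485631 − 0.462046·8.9) / 0.023585 = -0.068409/0.023585 ≈ -2.9.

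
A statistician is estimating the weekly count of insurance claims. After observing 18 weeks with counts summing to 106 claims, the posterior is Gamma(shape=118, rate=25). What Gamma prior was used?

A Gamma(α, β) prior (rate parametrization) on a Poisson rate with n observations summing to S gives posterior Gamma(α+S, β+n).
So α = 118 − 106 = 12 and β = 25 − 18 = 7.

Gamma(shape=12, rate=7)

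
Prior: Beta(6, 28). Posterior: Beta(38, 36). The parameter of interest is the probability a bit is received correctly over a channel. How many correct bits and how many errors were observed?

Beta is conjugate to the binomial likelihood: posterior = Beta(α+s, β+f).
Match parameters: s=38−6=32, f=36−28=8.

32 correct bits and 8 errors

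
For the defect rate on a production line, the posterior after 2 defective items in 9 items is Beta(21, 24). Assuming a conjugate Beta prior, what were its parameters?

Beta is conjugate to the binomial likelihood: posterior = Beta(a+s, b+f).
So a = 21 − 2 = 19 and b = 24 − 7 = 17.

Beta(19, 17)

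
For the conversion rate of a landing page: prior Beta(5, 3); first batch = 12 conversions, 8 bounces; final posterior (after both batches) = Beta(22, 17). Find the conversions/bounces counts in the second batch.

5 conversions and 6 bounces

Sequential conjugate updates are equivalent to a single update on the pooled data, so total successes = posterior α − prior α and total failures = posterior β − prior β.
Total across both batches: 22−5=17 conversions, 17−3=14 bounces.
Subtract the first batch: 17−12=5 conversions and 14−8=6 bounces.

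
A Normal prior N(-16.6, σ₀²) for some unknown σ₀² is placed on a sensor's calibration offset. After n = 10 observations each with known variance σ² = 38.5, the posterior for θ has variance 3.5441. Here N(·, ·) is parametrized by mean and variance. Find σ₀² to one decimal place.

σ₀² = 44.6

Posterior precision equals prior precision plus data precision: 1/σ_n² = 1/σ₀² + n/σ².
So 1/σ₀² = 1/3.5441 − 10/38.5 = 0.282159 − 0.259740 = 0.022419.
Hence σ₀² = 1/0.022419 ≈ 44.6.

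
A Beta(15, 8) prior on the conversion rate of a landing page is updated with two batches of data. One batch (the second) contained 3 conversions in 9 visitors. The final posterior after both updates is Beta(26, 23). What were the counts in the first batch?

Because Beta–binomial updating is additive in the counts, the combined data contributed (α_post−α_prior, β_post−β_prior) successes and failures.
Total across both batches: 26−15=11 conversions, 23−8=15 bounces.
Subtract the second batch: 11−3=8 conversions and 15−6=9 bounces.

8 conversions and 9 bounces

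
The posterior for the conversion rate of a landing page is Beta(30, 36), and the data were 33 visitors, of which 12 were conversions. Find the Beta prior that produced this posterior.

Beta(18, 15)

Under Beta–binomial conjugacy the posterior parameters are (α+s, β+f).
Subtract the data counts: 30−12=18, 36−21=15.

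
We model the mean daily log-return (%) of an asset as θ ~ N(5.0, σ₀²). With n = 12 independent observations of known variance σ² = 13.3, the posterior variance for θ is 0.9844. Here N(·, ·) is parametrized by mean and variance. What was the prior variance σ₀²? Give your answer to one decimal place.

σ₀² = 8.8

For the Normal–Normal model with known σ², precisions add: τ_n = τ₀ + n/σ².
So 1/σ₀² = 1/0.9844 − 12/13.3 = 1.015847 − 0.902256 = 0.113591.
Hence σ₀² = 1/0.113591 ≈ 8.8.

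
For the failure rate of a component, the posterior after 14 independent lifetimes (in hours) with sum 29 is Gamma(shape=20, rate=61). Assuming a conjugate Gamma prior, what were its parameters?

Gamma(shape=6, rate=32)

Gamma–exponential conjugacy: posterior shape = α + n, posterior rate = β + Σtᵢ.
So α = 20 − 14 = 6 and β = 61 − 29 = 32.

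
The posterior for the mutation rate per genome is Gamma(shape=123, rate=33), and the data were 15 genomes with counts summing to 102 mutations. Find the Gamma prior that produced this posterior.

Gamma–Poisson conjugacy: posterior shape = α + Σxᵢ, posterior rate = β + n.
So α = 123 − 102 = 21 and β = 33 − 15 = 18.

Gamma(shape=21, rate=18)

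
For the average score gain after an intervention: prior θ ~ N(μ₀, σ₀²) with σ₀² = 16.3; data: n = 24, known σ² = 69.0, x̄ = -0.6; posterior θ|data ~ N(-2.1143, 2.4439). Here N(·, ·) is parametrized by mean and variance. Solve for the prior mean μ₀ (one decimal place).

μ₀ = -10.7

The posterior mean is a precision-weighted average: μ_n = (τ₀μ₀ + τ_data·x̄)/(τ₀+τ_data), with τ₀=1/σ₀² and τ_data=n/σ².
Here τ₀ = 1/16.3 = 0.061350 and τ_data = 24/69.0 = 0.347826, so τ_n = 0.409176.
Rearranging for μ₀: μ₀ = (μ_n·τ_n − τ_data·x̄)/τ₀ = (-2.1143·0.409176 − 0.347826·-0.6) / 0.061350 = -0.656425/0.061350 ≈ -10.7.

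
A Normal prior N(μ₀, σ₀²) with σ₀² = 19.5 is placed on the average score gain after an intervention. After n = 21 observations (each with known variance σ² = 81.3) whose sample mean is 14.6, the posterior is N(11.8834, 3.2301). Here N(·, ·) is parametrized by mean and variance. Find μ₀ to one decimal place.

The posterior mean is a precision-weighted average: μ_n = (τ₀μ₀ + τ_data·x̄)/(τ₀+τ_data), with τ₀=1/σ₀² and τ_data=n/σ².
Here τ₀ = 1/19.5 = 0.051282 and τ_data = 21/81.3 = 0.258303, so τ_n = 0.309585.
Rearranging for μ₀: μ₀ = (μ_n·τ_n − τ_data·x̄)/τ₀ = (11.8834·0.309585 − 0.258303·14.6) / 0.051282 = -0.092301/0.051282 ≈ -1.8.

μ₀ = -1.8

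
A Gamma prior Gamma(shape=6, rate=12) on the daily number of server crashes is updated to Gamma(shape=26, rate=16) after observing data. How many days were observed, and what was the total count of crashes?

Gamma–Poisson conjugacy: posterior shape = α + Σxᵢ, posterior rate = β + n.
Matching: Σxᵢ = 26 − 6 = 20 and n = 16 − 12 = 4.

n = 4 days with total 20 crashes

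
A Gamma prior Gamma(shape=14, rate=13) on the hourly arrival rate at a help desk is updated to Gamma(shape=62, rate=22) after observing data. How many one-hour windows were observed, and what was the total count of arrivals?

Gamma–Poisson conjugacy: posterior shape = α + Σxᵢ, posterior rate = β + n.
Matching: Σxᵢ = 62 − 14 = 48 and n = 22 − 13 = 9.

n = 9 one-hour windows with total 48 arrivals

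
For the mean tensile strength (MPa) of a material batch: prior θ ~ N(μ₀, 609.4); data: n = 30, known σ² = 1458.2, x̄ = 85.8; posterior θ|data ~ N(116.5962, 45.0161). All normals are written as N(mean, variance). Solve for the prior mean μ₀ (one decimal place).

μ₀ = 502.7

With known observation variance, the Normal–Normal posterior has precision τ_n = τ₀ + n/σ² and mean μ_n = (τ₀μ₀ + (n/σ²)x̄)/τ_n.
Here τ₀ = 1/609.4 = 0.001641 and τ_data = 30/1458.2 = 0.020573, so τ_n = 0.022214.
Rearranging for μ₀: μ₀ = (μ_n·τ_n − τ_data·x̄)/τ₀ = (116.5962·0.022214 − 0.020573·85.8) / 0.001641 = 0.824905/0.001641 ≈ 502.7.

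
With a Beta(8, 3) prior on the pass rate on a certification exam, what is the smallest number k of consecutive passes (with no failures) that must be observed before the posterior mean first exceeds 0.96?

After k passes and 0 failures the posterior is Beta(8+k, 3), with mean (8+k)/(8+3+k).
Set (8+k)/(11+k) > 0.96 and solve: k > (0.96·11 − 8)/(1 − 0.96) = 64.000.
The smallest integer exceeding 64.000 is 65, and checking k=65: (73)/(76) = 0.9605 > 0.96.

k = 65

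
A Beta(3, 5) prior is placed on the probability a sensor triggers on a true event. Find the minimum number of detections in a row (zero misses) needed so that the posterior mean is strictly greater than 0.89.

k = 38

After k detections and 0 misses the posterior is Beta(3+k, 5), with mean (3+k)/(3+5+k).
Set (3+k)/(8+k) > 0.89 and solve: k > (0.89·8 − 3)/(1 − 0.89) = 37.455.
The smallest integer exceeding 37.455 is 38.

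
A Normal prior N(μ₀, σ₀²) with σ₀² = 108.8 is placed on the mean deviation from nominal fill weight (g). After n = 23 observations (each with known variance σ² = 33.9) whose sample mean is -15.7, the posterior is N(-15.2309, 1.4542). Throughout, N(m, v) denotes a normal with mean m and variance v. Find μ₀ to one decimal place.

μ₀ = 19.4

The posterior mean is a precision-weighted average: μ_n = (τ₀μ₀ + τ_data·x̄)/(τ₀+τ_data), with τ₀=1/σ₀² and τ_data=n/σ².
Here τ₀ = 1/108.8 = 0.009191 and τ_data = 23/33.9 = 0.678466, so τ_n = 0.687657.
Rearranging for μ₀: μ₀ = (μ_n·τ_n − τ_data·x̄)/τ₀ = (-15.2309·0.687657 − 0.678466·-15.7) / 0.009191 = 0.178281/0.009191 ≈ 19.4.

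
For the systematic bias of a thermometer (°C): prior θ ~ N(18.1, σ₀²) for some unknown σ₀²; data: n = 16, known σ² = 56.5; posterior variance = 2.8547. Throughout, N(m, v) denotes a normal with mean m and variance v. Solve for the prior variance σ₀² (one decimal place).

Posterior precision equals prior precision plus data precision: 1/σ_n² = 1/σ₀² + n/σ².
So 1/σ₀² = 1/2.8547 − 16/56.5 = 0.350300 − 0.283186 = 0.067114.
Hence σ₀² = 1/0.067114 ≈ 14.9.

σ₀² = 14.9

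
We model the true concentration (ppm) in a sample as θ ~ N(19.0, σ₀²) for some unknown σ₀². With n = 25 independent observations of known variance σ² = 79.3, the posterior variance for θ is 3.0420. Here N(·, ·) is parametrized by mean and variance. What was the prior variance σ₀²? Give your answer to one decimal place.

σ₀² = 74.2

Posterior precision equals prior precision plus data precision: 1/σ_n² = 1/σ₀² + n/σ².
So 1/σ₀² = 1/3.0420 − 25/79.3 = 0.328731 − 0.315259 = 0.013472.
Hence σ₀² = 1/0.013472 ≈ 74.2.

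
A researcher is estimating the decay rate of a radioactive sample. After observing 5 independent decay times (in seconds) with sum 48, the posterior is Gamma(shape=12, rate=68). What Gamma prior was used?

Gamma(shape=7, rate=20)

Gamma–exponential conjugacy: posterior shape = α + n, posterior rate = β + Σtᵢ.
So α = 12 − 5 = 7 and β = 68 − 48 = 20.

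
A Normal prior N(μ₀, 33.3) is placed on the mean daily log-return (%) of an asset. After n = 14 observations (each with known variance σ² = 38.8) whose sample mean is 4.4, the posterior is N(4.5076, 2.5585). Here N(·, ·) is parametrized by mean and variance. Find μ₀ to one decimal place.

With known observation variance, the Normal–Normal posterior has precision τ_n = τ₀ + n/σ² and mean μ_n = (τ₀μ₀ + (n/σ²)x̄)/τ_n.
Here τ₀ = 1/33.3 = 0.030030 and τ_data = 14/38.8 = 0.360825, so τ_n = 0.390855.
Rearranging for μ₀: μ₀ = (μ_n·τ_n − τ_data·x̄)/τ₀ = (4.5076·0.390855 − 0.360825·4.4) / 0.030030 = 0.174188/0.030030 ≈ 5.8.

μ₀ = 5.8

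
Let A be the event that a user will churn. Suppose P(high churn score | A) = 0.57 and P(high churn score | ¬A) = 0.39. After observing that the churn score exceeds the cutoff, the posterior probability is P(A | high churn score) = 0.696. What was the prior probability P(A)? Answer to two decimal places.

P(A) = 0.61

In odds form, posterior odds = prior odds × likelihood ratio, so prior odds = posterior odds ÷ LR.
Posterior odds = 0.696/(1−0.696) = 2.2895. LR = 0.57/0.39 = 1.4615.
Prior odds = 2.2895/1.4615 = 1.5665, so P(A) = 1.5665/(1+1.5665) ≈ 0.61.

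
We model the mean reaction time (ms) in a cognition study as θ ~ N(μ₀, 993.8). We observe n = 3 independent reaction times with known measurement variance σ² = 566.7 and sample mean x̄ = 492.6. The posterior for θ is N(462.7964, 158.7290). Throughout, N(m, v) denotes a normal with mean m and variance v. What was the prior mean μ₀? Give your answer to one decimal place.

The posterior mean is a precision-weighted average: μ_n = (τ₀μ₀ + τ_data·x̄)/(τ₀+τ_data), with τ₀=1/σ₀² and τ_data=n/σ².
Here τ₀ = 1/993.8 = 0.001006 and τ_data = 3/566.7 = 0.005294, so τ_n = 0.006300.
Rearranging for μ₀: μ₀ = (μ_n·τ_n − τ_data·x̄)/τ₀ = (462.7964·0.006300 − 0.005294·492.6) / 0.001006 = 0.307793/0.001006 ≈ 306.0.

μ₀ = 306.0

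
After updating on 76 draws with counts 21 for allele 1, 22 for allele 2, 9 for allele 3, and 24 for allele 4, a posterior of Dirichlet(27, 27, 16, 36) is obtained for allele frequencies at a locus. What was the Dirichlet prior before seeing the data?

Dirichlet(6, 5, 7, 12)

For a Dirichlet(α) prior with multinomial counts c, the posterior is Dirichlet(α + c) componentwise.
Subtract each count from the matching posterior parameter: 27−21=6, 27−22=5, 16−9=7, 36−24=12.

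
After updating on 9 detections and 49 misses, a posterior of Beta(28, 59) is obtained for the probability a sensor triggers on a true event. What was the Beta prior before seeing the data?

Under Beta–binomial conjugacy the posterior parameters are (α+s, β+f).
So α = 28 − 9 = 19 and β = 59 − 49 = 10.

Beta(19, 10)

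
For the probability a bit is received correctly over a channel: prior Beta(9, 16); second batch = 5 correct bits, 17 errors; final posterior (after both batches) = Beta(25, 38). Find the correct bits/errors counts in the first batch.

Because Beta–binomial updating is additive in the counts, the combined data contributed (α_post−α_prior, β_post−β_prior) successes and failures.
Total across both batches: 25−9=16 correct bits, 38−16=22 errors.
Subtract the second batch: 16−5=11 correct bits and 22−17=5 errors.

11 correct bits and 5 errors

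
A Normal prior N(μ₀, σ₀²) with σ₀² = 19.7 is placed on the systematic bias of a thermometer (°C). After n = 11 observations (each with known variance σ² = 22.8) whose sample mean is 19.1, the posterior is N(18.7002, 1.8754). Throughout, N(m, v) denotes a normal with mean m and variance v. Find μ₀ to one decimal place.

With known observation variance, the Normal–Normal posterior has precision τ_n = τ₀ + n/σ² and mean μ_n = (τ₀μ₀ + (n/σ²)x̄)/τ_n.
Here τ₀ = 1/19.7 = 0.050761 and τ_data = 11/22.8 = 0.482456, so τ_n = 0.533217.
Rearranging for μ₀: μ₀ = (μ_n·τ_n − τ_data·x̄)/τ₀ = (18.7002·0.533217 − 0.482456·19.1) / 0.050761 = 0.756355/0.050761 ≈ 14.9.

μ₀ = 14.9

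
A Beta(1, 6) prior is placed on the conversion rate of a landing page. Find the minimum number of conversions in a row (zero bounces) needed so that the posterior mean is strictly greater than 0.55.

After k conversions and 0 bounces the posterior is Beta(1+k, 6), with mean (1+k)/(1+6+k).
Set (1+k)/(7+k) > 0.55 and solve: k > (0.55·7 − 1)/(1 − 0.55) = 6.333.
The smallest integer exceeding 6.333 is 7.

k = 7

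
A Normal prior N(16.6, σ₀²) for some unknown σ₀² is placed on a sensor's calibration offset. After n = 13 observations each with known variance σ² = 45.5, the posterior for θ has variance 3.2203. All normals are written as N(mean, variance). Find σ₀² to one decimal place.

σ₀² = 40.3

Posterior precision equals prior precision plus data precision: 1/σ_n² = 1/σ₀² + n/σ².
So 1/σ₀² = 1/3.2203 − 13/45.5 = 0.310530 − 0.285714 = 0.024816.
Hence σ₀² = 1/0.024816 ≈ 40.3.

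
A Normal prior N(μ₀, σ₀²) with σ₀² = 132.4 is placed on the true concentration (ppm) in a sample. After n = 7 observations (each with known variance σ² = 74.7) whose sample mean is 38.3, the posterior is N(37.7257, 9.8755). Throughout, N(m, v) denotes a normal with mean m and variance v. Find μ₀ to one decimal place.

The posterior mean is a precision-weighted average: μ_n = (τ₀μ₀ + τ_data·x̄)/(τ₀+τ_data), with τ₀=1/σ₀² and τ_data=n/σ².
Here τ₀ = 1/132.4 = 0.007553 and τ_data = 7/74.7 = 0.093708, so τ_n = 0.101261.
Rearranging for μ₀: μ₀ = (μ_n·τ_n − τ_data·x̄)/τ₀ = (37.7257·0.101261 − 0.093708·38.3) / 0.007553 = 0.231126/0.007553 ≈ 30.6.

μ₀ = 30.6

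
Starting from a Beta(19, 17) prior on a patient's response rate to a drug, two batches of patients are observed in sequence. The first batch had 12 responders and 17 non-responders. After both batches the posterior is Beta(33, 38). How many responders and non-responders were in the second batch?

2 responders and 4 non-responders

Sequential conjugate updates are equivalent to a single update on the pooled data, so total successes = posterior α − prior α and total failures = posterior β − prior β.
Total across both batches: 33−19=14 responders, 38−17=21 non-responders.
Subtract the first batch: 14−12=2 responders and 21−17=4 non-responders.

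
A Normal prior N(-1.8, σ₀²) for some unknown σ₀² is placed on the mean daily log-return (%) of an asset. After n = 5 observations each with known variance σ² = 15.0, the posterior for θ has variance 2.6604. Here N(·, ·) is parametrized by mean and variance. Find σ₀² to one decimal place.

σ₀² = 23.5

For the Normal–Normal model with known σ², precisions add: τ_n = τ₀ + n/σ².
So 1/σ₀² = 1/2.6604 − 5/15.0 = 0.375883 − 0.333333 = 0.042550.
Hence σ₀² = 1/0.042550 ≈ 23.5.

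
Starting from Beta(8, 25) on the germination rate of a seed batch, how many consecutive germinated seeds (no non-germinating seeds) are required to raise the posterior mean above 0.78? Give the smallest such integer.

After k germinated seeds and 0 non-germinating seeds the posterior is Beta(8+k, 25), with mean (8+k)/(8+25+k).
Set (8+k)/(33+k) > 0.78 and solve: k > (0.78·33 − 8)/(1 − 0.78) = 80.636.
The smallest integer exceeding 80.636 is 81.

k = 81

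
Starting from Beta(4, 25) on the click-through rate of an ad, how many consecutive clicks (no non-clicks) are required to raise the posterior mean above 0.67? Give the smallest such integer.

After k clicks and 0 non-clicks the posterior is Beta(4+k, 25), with mean (4+k)/(4+25+k).
Set (4+k)/(29+k) > 0.67 and solve: k > (0.67·29 − 4)/(1 − 0.67) = 46.758.
The smallest integer exceeding 46.758 is 47.

k = 47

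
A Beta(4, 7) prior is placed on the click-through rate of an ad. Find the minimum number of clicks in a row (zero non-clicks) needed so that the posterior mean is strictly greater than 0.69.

After k clicks and 0 non-clicks the posterior is Beta(4+k, 7), with mean (4+k)/(4+7+k).
Set (4+k)/(11+k) > 0.69 and solve: k > (0.69·11 − 4)/(1 − 0.69) = 11.581.
The smallest integer exceeding 11.581 is 12.

k = 12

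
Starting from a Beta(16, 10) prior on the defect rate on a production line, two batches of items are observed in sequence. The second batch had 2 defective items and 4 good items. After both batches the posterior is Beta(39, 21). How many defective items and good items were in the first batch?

Sequential conjugate updates are equivalent to a single update on the pooled data, so total successes = posterior α − prior α and total failures = posterior β − prior β.
Total across both batches: 39−16=23 defective items, 21−10=11 good items.
Subtract the second batch: 23−2=21 defective items and 11−4=7 good items.

21 defective items and 7 good items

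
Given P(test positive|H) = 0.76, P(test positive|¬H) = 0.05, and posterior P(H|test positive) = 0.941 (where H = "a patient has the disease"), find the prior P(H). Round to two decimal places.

Bayes' rule in odds form gives O(H|E) = O(H)·[P(E|H)/P(E|¬H)], hence O(H) = O(H|E)/LR.
Posterior odds = 0.941/(1−0.941) = 15.9492. LR = 0.76/0.05 = 15.2000.
Prior odds = 15.9492/15.2000 = 1.0493, so P(H) = 1.0493/(1+1.0493) ≈ 0.51.

P(H) = 0.51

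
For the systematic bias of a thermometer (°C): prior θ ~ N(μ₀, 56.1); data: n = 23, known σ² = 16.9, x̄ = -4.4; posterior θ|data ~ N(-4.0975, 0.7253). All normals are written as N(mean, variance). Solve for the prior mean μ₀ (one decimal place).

μ₀ = 19.0

The posterior mean is a precision-weighted average: μ_n = (τ₀μ₀ + τ_data·x̄)/(τ₀+τ_data), with τ₀=1/σ₀² and τ_data=n/σ².
Here τ₀ = 1/56.1 = 0.017825 and τ_data = 23/16.9 = 1.360947, so τ_n = 1.378772.
Rearranging for μ₀: μ₀ = (μ_n·τ_n − τ_data·x̄)/τ₀ = (-4.0975·1.378772 − 1.360947·-4.4) / 0.017825 = 0.338649/0.017825 ≈ 19.0.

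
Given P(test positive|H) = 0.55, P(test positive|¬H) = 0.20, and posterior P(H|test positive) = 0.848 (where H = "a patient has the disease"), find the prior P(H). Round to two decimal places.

P(H) = 0.67

Bayes' rule in odds form gives O(H|E) = O(H)·[P(E|H)/P(E|¬H)], hence O(H) = O(H|E)/LR.
Posterior odds = 0.848/(1−0.848) = 5.5789. LR = 0.55/0.20 = 2.7500.
Prior odds = 5.5789/2.7500 = 2.0287, so P(H) = 2.0287/(1+2.0287) ≈ 0.67.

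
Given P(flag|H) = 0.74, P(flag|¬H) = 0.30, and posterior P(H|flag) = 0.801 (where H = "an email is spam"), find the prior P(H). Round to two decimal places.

Bayes' rule in odds form gives O(H|E) = O(H)·[P(E|H)/P(E|¬H)], hence O(H) = O(H|E)/LR.
Posterior odds = 0.801/(1−0.801) = 4.0251. LR = 0.74/0.30 = 2.4667.
Prior odds = 4.0251/2.4667 = 1.6318, so P(H) = 1.6318/(1+1.6318) ≈ 0.62.

P(H) = 0.62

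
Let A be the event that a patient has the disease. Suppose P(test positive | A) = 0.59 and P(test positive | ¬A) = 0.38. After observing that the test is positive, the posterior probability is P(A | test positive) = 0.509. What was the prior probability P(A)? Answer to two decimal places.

In odds form, posterior odds = prior odds × likelihood ratio, so prior odds = posterior odds ÷ LR.
Posterior odds = 0.509/(1−0.509) = 1.0367. LR = 0.59/0.38 = 1.5526.
Prior odds = 1.0367/1.5526 = 0.6677, so P(A) = 0.6677/(1+0.6677) ≈ 0.40.

P(A) = 0.40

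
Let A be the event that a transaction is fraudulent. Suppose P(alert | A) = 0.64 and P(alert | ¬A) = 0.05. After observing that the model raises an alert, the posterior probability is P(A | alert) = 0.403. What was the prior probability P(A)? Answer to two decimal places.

Bayes' rule in odds form gives O(A|E) = O(A)·[P(E|A)/P(E|¬A)], hence O(A) = O(A|E)/LR.
Posterior odds = 0.403/(1−0.403) = 0.6750. LR = 0.64/0.05 = 12.8000.
Prior odds = 0.6750/12.8000 = 0.0527, so P(A) = 0.0527/(1+0.0527) ≈ 0.05.

P(A) = 0.05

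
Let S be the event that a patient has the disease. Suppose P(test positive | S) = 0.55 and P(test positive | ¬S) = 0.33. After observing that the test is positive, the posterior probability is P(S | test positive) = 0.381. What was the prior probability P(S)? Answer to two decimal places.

P(S) = 0.27

Bayes' rule in odds form gives O(S|E) = O(S)·[P(E|S)/P(E|¬S)], hence O(S) = O(S|E)/LR.
Posterior odds = 0.381/(1−0.381) = 0.6155. LR = 0.55/0.33 = 1.6667.
Prior odds = 0.6155/1.6667 = 0.3693, so P(S) = 0.3693/(1+0.3693) ≈ 0.27.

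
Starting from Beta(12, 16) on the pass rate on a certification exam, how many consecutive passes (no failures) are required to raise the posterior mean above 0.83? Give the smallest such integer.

After k passes and 0 failures the posterior is Beta(12+k, 16), with mean (12+k)/(12+16+k).
Set (12+k)/(28+k) > 0.83 and solve: k > (0.83·28 − 12)/(1 − 0.83) = 66.118.
The smallest integer exceeding 66.118 is 67, and checking k=67: (79)/(95) = 0.8316 > 0.83.

k = 67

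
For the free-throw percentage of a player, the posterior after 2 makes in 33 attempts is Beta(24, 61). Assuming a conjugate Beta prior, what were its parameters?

A Beta(a, b) prior with s successes and f failures in binomial data gives a Beta(a+s, b+f) posterior.
So a = 24 − 2 = 22 and b = 61 − 31 = 30.

Beta(22, 30)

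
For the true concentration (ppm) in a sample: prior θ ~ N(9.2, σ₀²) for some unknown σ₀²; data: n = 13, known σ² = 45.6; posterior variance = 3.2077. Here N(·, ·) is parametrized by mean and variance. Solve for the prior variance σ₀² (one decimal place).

For the Normal–Normal model with known σ², precisions add: τ_n = τ₀ + n/σ².
So 1/σ₀² = 1/3.2077 − 13/45.6 = 0.311750 − 0.285088 = 0.026662.
Hence σ₀² = 1/0.026662 ≈ 37.5.

σ₀² = 37.5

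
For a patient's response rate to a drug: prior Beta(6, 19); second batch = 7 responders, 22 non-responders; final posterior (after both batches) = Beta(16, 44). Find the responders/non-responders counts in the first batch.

3 responders and 3 non-responders

Sequential conjugate updates are equivalent to a single update on the pooled data, so total successes = posterior α − prior α and total failures = posterior β − prior β.
Total across both batches: 16−6=10 responders, 44−19=25 non-responders.
Subtract the second batch: 10−7=3 responders and 25−22=3 non-responders.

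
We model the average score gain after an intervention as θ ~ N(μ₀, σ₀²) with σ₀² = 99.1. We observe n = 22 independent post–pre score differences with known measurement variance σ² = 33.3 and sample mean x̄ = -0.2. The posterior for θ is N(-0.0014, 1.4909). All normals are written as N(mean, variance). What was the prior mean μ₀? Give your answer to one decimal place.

μ₀ = 13.0

With known observation variance, the Normal–Normal posterior has precision τ_n = τ₀ + n/σ² and mean μ_n = (τ₀μ₀ + (n/σ²)x̄)/τ_n.
Here τ₀ = 1/99.1 = 0.010091 and τ_data = 22/33.3 = 0.660661, so τ_n = 0.670752.
Rearranging for μ₀: μ₀ = (μ_n·τ_n − τ_data·x̄)/τ₀ = (-0.0014·0.670752 − 0.660661·-0.2) / 0.010091 = 0.131193/0.010091 ≈ 13.0.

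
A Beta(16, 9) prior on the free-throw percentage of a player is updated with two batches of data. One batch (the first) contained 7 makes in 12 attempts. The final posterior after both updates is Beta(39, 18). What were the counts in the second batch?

16 makes and 4 misses

Because Beta–binomial updating is additive in the counts, the combined data contributed (α_post−α_prior, β_post−β_prior) successes and failures.
Total across both batches: 39−16=23 makes, 18−9=9 misses.
Subtract the first batch: 23−7=16 makes and 9−5=4 misses.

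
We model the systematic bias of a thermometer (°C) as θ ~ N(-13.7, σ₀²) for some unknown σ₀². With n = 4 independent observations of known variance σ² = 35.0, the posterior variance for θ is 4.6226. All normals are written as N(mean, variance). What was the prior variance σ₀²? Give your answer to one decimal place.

σ₀² = 9.8

For the Normal–Normal model with known σ², precisions add: τ_n = τ₀ + n/σ².
So 1/σ₀² = 1/4.6226 − 4/35.0 = 0.216328 − 0.114286 = 0.102042.
Hence σ₀² = 1/0.102042 ≈ 9.8.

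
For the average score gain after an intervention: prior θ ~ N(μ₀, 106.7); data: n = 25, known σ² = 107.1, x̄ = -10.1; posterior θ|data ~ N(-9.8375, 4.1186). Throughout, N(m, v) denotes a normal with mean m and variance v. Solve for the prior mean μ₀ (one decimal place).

With known observation variance, the Normal–Normal posterior has precision τ_n = τ₀ + n/σ² and mean μ_n = (τ₀μ₀ + (n/σ²)x̄)/τ_n.
Here τ₀ = 1/106.7 = 0.009372 and τ_data = 25/107.1 = 0.233427, so τ_n = 0.242799.
Rearranging for μ₀: μ₀ = (μ_n·τ_n − τ_data·x̄)/τ₀ = (-9.8375·0.242799 − 0.233427·-10.1) / 0.009372 = -0.030922/0.009372 ≈ -3.3.

μ₀ = -3.3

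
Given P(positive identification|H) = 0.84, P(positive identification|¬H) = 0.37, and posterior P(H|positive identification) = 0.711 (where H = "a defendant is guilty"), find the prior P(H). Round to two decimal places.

P(H) = 0.52

Bayes' rule in odds form gives O(H|E) = O(H)·[P(E|H)/P(E|¬H)], hence O(H) = O(H|E)/LR.
Posterior odds = 0.711/(1−0.711) = 2.4602. LR = 0.84/0.37 = 2.2703.
Prior odds = 2.4602/2.2703 = 1.0836, so P(H) = 1.0836/(1+1.0836) ≈ 0.52.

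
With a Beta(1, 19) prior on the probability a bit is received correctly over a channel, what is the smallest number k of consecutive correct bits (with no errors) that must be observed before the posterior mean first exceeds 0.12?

k = 2

After k correct bits and 0 errors the posterior is Beta(1+k, 19), with mean (1+k)/(1+19+k).
Set (1+k)/(20+k) > 0.12 and solve: k > (0.12·20 − 1)/(1 − 0.12) = 1.591.
The smallest integer exceeding 1.591 is 2.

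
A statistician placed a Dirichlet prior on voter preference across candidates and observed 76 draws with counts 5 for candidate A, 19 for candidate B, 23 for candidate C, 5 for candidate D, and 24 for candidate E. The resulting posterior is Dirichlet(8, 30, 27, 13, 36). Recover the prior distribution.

For a Dirichlet(α) prior with multinomial counts c, the posterior is Dirichlet(α + c) componentwise.
Subtract each count from the matching posterior parameter: 8−5=3, 30−19=11, 27−23=4, 13−5=8, 36−24=12.

Dirichlet(3, 11, 4, 8, 12)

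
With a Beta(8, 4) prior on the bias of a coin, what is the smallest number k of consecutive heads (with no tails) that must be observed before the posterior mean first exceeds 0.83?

After k heads and 0 tails the posterior is Beta(8+k, 4), with mean (8+k)/(8+4+k).
Set (8+k)/(12+k) > 0.83 and solve: k > (0.83·12 − 8)/(1 − 0.83) = 11.529.
The smallest integer exceeding 11.529 is 12, and checking k=12: (20)/(24) = 0.8333 > 0.83.

k = 12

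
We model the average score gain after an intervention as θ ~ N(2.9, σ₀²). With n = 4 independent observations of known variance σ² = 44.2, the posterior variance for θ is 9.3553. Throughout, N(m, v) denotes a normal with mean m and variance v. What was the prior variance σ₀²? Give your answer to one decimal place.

σ₀² = 61.0

For the Normal–Normal model with known σ², precisions add: τ_n = τ₀ + n/σ².
So 1/σ₀² = 1/9.3553 − 4/44.2 = 0.106891 − 0.090498 = 0.016393.
Hence σ₀² = 1/0.016393 ≈ 61.0.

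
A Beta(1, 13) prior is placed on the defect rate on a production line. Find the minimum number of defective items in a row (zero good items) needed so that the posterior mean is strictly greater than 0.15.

After k defective items and 0 good items the posterior is Beta(1+k, 13), with mean (1+k)/(1+13+k).
Set (1+k)/(14+k) > 0.15 and solve: k > (0.15·14 − 1)/(1 − 0.15) = 1.294.
The smallest integer exceeding 1.294 is 2, and checking k=2: (3)/(16) = 0.1875 > 0.15.

k = 2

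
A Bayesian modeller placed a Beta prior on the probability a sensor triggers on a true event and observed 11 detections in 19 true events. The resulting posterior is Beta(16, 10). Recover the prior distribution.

Beta is conjugate to the binomial likelihood: posterior = Beta(α+s, β+f).
So α = 16 − 11 = 5 and β = 10 − 8 = 2.

Beta(5, 2)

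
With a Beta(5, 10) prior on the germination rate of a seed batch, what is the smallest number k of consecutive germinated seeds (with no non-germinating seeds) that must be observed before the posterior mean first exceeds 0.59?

k = 10

After k germinated seeds and 0 non-germinating seeds the posterior is Beta(5+k, 10), with mean (5+k)/(5+10+k).
Set (5+k)/(15+k) > 0.59 and solve: k > (0.59·15 − 5)/(1 − 0.59) = 9.390.
The smallest integer exceeding 9.390 is 10, and checking k=10: (15)/(25) = 0.6000 > 0.59.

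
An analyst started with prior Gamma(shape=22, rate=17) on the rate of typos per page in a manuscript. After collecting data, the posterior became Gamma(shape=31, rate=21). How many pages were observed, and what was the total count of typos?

n = 4 pages with total 9 typos

A Gamma(α, β) prior (rate parametrization) on a Poisson rate with n observations summing to S gives posterior Gamma(α+S, β+n).
Matching: Σxᵢ = 31 − 22 = 9 and n = 21 − 17 = 4.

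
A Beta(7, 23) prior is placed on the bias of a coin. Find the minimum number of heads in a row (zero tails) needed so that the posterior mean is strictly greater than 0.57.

After k heads and 0 tails the posterior is Beta(7+k, 23), with mean (7+k)/(7+23+k).
Set (7+k)/(30+k) > 0.57 and solve: k > (0.57·30 − 7)/(1 − 0.57) = 23.488.
The smallest integer exceeding 23.488 is 24.

k = 24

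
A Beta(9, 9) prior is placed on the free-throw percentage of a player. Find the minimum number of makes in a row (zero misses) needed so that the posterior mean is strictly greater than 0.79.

After k makes and 0 misses the posterior is Beta(9+k, 9), with mean (9+k)/(9+9+k).
Set (9+k)/(18+k) > 0.79 and solve: k > (0.79·18 − 9)/(1 − 0.79) = 24.857.
The smallest integer exceeding 24.857 is 25.

k = 25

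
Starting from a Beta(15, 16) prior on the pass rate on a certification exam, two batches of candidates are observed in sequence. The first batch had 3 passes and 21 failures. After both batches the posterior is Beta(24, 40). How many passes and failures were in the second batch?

6 passes and 3 failures

Sequential conjugate updates are equivalent to a single update on the pooled data, so total successes = posterior α − prior α and total failures = posterior β − prior β.
Total across both batches: 24−15=9 passes, 40−16=24 failures.
Subtract the first batch: 9−3=6 passes and 24−21=3 failures.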